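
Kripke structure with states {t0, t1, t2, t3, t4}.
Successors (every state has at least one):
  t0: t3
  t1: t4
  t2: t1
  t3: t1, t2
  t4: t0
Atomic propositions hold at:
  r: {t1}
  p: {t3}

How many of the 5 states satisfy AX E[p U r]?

2

E[p U r]: least fixpoint, start Z0 = Sat(r) = {t1}, add states in Sat(p) with some successor in Z. Z1 = {t1, t3}; fixed.
Sat(E[p U r]) = {t1, t3}
Sat(AX E[p U r]) = {s : every successor in {t1, t3}} = {t0, t2}
|Sat(AX E[p U r])| = |{t0, t2}| = 2.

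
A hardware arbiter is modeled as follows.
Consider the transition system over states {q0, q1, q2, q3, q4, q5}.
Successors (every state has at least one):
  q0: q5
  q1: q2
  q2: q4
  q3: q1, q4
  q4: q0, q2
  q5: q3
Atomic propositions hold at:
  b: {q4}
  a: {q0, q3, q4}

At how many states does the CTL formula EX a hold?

4

Sat(EX a) = {s : some successor in {q0, q3, q4}} = {q2, q3, q4, q5}
|Sat(EX a)| = |{q2, q3, q4, q5}| = 4.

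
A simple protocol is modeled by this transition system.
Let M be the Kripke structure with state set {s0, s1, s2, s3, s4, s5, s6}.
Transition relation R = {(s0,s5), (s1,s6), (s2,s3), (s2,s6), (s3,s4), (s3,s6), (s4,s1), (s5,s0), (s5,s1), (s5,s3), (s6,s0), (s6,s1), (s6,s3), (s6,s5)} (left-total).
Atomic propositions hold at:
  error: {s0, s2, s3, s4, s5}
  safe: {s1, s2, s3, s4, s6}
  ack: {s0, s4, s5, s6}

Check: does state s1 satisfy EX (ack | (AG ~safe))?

Yes

Sat(~safe) = {s0, s5}
AG ~safe: greatest fixpoint, start Z0 = {s0, s5}, keep only states in Sat with every successor in Z. Z1 = {s0}; Z2 = ∅; fixed.
Sat(AG ~safe) = ∅
Sat(ack | (AG ~safe)) = {s0, s4, s5, s6}
Sat(EX (ack | (AG ~safe))) = {s : some successor in {s0, s4, s5, s6}} = {s0, s1, s2, s3, s5, s6}
s1 ∈ Sat(EX (ack | (AG ~safe))) = {s0, s1, s2, s3, s5, s6}, so the formula holds at s1.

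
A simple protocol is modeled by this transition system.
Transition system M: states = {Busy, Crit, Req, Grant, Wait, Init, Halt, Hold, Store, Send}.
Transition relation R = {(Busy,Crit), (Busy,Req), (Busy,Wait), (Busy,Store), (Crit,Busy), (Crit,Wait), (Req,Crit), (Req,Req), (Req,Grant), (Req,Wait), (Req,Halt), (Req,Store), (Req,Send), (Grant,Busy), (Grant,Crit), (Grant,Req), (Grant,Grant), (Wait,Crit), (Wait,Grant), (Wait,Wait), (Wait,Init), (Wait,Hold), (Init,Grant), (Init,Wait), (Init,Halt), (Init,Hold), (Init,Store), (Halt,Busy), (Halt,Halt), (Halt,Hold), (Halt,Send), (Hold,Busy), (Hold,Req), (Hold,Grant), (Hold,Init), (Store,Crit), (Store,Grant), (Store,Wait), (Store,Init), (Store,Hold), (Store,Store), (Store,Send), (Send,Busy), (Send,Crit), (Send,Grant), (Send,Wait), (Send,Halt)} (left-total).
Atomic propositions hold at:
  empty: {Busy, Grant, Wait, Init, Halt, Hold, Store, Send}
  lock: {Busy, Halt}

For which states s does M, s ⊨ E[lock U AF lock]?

AF lock: least fixpoint, start Z0 = {Busy, Halt}, add states with every successor in Z. Already a fixed point.
Sat(AF lock) = {Busy, Halt}
E[lock U AF lock]: least fixpoint, start Z0 = Sat(AF lock) = {Busy, Halt}, add states in Sat(lock) with some successor in Z. Already a fixed point.
Sat(E[lock U AF lock]) = {Busy, Halt}

{Busy, Halt}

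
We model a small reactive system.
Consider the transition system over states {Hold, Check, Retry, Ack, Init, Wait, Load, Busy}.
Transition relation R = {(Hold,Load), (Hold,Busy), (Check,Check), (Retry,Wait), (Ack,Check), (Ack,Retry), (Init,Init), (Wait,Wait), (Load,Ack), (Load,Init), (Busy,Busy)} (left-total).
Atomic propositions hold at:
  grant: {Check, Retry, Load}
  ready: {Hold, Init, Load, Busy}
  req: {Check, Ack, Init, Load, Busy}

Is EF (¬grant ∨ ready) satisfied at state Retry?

Sat(¬grant) = {Hold, Ack, Init, Wait, Busy}
Sat(¬grant ∨ ready) = {Hold, Ack, Init, Wait, Load, Busy}
EF (¬grant ∨ ready): least fixpoint, start Z0 = {Hold, Ack, Init, Wait, Load, Busy}, add states with some successor in Z. Z1 = {Hold, Retry, Ack, Init, Wait, Load, Busy}; fixed.
Sat(EF (¬grant ∨ ready)) = {Hold, Retry, Ack, Init, Wait, Load, Busy}
Retry ∈ Sat(EF (¬grant ∨ ready)) = {Hold, Retry, Ack, Init, Wait, Load, Busy}, so the formula holds at Retry.

Yes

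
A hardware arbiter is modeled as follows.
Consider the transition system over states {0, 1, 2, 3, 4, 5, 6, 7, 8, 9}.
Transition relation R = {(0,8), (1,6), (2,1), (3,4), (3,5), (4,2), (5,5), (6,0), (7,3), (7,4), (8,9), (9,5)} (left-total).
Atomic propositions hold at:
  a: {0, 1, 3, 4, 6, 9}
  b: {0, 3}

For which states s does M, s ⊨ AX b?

Sat(AX b) = {s : every successor in {0, 3}} = {6}

{6}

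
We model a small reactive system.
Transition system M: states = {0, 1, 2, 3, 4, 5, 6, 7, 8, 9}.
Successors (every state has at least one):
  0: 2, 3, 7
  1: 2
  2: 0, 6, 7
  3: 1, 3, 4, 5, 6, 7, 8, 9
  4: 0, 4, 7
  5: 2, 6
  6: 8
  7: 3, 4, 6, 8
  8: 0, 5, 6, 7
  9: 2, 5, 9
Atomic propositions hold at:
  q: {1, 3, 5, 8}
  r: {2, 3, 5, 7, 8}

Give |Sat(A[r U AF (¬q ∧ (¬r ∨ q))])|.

Sat(¬q) = {0, 2, 4, 6, 7, 9}
Sat(¬r) = {0, 1, 4, 6, 9}
Sat(¬r ∨ q) = {0, 1, 3, 4, 5, 6, 8, 9}
Sat(¬q ∧ (¬r ∨ q)) = {0, 4, 6, 9}
AF (¬q ∧ (¬r ∨ q)): least fixpoint, start Z0 = {0, 4, 6, 9}, add states with every successor in Z. Already a fixed point.
Sat(AF (¬q ∧ (¬r ∨ q))) = {0, 4, 6, 9}
A[r U AF (¬q ∧ (¬r ∨ q))]: least fixpoint, start Z0 = Sat(AF (¬q ∧ (¬r ∨ q))) = {0, 4, 6, 9}, add states in Sat(r) with every successor in Z. Already a fixed point.
Sat(A[r U AF (¬q ∧ (¬r ∨ q))]) = {0, 4, 6, 9}
|Sat(A[r U AF (¬q ∧ (¬r ∨ q))])| = |{0, 4, 6, 9}| = 4.

4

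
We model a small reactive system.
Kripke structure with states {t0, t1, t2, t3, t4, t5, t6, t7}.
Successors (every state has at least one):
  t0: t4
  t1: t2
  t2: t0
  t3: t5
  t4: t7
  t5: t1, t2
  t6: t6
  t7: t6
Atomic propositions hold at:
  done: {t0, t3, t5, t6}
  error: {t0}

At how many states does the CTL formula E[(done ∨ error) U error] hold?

Sat(done ∨ error) = {t0, t3, t5, t6}
E[(done ∨ error) U error]: least fixpoint, start Z0 = Sat(error) = {t0}, add states in Sat(done ∨ error) with some successor in Z. Already a fixed point.
Sat(E[(done ∨ error) U error]) = {t0}
|Sat(E[(done ∨ error) U error])| = |{t0}| = 1.

1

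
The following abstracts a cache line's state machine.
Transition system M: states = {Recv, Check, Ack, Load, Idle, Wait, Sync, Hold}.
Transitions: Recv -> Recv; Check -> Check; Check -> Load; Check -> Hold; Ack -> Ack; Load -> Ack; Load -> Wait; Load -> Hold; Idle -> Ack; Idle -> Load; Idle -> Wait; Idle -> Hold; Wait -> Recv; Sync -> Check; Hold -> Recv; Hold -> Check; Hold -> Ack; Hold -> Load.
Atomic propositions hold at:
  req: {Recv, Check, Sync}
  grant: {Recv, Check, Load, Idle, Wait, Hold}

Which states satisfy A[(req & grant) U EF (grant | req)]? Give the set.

Sat(req & grant) = {Recv, Check}
Sat(grant | req) = {Recv, Check, Load, Idle, Wait, Sync, Hold}
EF (grant | req): least fixpoint, start Z0 = {Recv, Check, Load, Idle, Wait, Sync, Hold}, add states with some successor in Z. Already a fixed point.
Sat(EF (grant | req)) = {Recv, Check, Load, Idle, Wait, Sync, Hold}
A[(req & grant) U EF (grant | req)]: least fixpoint, start Z0 = Sat(EF (grant | req)) = {Recv, Check, Load, Idle, Wait, Sync, Hold}, add states in Sat(req & grant) with every successor in Z. Already a fixed point.
Sat(A[(req & grant) U EF (grant | req)]) = {Recv, Check, Load, Idle, Wait, Sync, Hold}

{Recv, Check, Load, Idle, Wait, Sync, Hold}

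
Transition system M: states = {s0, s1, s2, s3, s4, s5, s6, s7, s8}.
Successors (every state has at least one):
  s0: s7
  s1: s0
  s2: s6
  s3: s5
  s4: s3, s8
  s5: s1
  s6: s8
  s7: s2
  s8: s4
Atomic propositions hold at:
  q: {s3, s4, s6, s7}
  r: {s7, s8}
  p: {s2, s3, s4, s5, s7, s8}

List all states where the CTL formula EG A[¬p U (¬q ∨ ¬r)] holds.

Sat(¬p) = {s0, s1, s6}
Sat(¬q) = {s0, s1, s2, s5, s8}
Sat(¬r) = {s0, s1, s2, s3, s4, s5, s6}
Sat(¬q ∨ ¬r) = {s0, s1, s2, s3, s4, s5, s6, s8}
A[¬p U (¬q ∨ ¬r)]: least fixpoint, start Z0 = Sat((¬q ∨ ¬r)) = {s0, s1, s2, s3, s4, s5, s6, s8}, add states in Sat(¬p) with every successor in Z. Already a fixed point.
Sat(A[¬p U (¬q ∨ ¬r)]) = {s0, s1, s2, s3, s4, s5, s6, s8}
EG A[¬p U (¬q ∨ ¬r)]: greatest fixpoint, start Z0 = {s0, s1, s2, s3, s4, s5, s6, s8}, keep only states in Sat with some successor in Z. Z1 = {s1, s2, s3, s4, s5, s6, s8}; Z2 = {s2, s3, s4, s5, s6, s8}; Z3 = {s2, s3, s4, s6, s8}; Z4 = {s2, s4, s6, s8}; fixed.
Sat(EG A[¬p U (¬q ∨ ¬r)]) = {s2, s4, s6, s8}

{s2, s4, s6, s8}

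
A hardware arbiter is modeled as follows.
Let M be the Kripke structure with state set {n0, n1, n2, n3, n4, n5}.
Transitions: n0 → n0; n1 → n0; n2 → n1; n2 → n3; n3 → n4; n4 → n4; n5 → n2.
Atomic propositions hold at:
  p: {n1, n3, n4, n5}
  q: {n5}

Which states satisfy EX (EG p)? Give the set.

EG p: greatest fixpoint, start Z0 = {n1, n3, n4, n5}, keep only states in Sat with some successor in Z. Z1 = {n3, n4}; fixed.
Sat(EG p) = {n3, n4}
Sat(EX (EG p)) = {s : some successor in {n3, n4}} = {n2, n3, n4}

{n2, n3, n4}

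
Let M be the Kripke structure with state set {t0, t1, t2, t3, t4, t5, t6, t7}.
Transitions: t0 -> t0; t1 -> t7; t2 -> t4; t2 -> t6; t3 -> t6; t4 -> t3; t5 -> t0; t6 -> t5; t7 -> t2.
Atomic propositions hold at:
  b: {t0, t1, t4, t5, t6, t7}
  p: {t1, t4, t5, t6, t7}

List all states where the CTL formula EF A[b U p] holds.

{t1, t2, t3, t4, t5, t6, t7}

A[b U p]: least fixpoint, start Z0 = Sat(p) = {t1, t4, t5, t6, t7}, add states in Sat(b) with every successor in Z. Already a fixed point.
Sat(A[b U p]) = {t1, t4, t5, t6, t7}
EF A[b U p]: least fixpoint, start Z0 = {t1, t4, t5, t6, t7}, add states with some successor in Z. Z1 = {t1, t2, t3, t4, t5, t6, t7}; fixed.
Sat(EF A[b U p]) = {t1, t2, t3, t4, t5, t6, t7}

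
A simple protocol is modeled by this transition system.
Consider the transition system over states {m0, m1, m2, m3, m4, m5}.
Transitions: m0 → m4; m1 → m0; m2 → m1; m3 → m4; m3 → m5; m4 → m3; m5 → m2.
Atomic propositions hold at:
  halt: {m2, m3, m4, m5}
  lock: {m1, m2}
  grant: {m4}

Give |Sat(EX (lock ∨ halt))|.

5

Sat(lock ∨ halt) = {m1, m2, m3, m4, m5}
Sat(EX (lock ∨ halt)) = {s : some successor in {m1, m2, m3, m4, m5}} = {m0, m2, m3, m4, m5}
|Sat(EX (lock ∨ halt))| = |{m0, m2, m3, m4, m5}| = 5.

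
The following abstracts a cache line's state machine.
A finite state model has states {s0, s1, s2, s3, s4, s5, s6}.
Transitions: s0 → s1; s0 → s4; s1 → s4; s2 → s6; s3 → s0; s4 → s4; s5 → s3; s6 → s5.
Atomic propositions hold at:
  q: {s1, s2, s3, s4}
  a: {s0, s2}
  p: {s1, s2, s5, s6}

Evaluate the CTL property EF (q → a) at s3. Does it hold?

Yes

Sat(q → a) = {s0, s2, s5, s6}
EF (q → a): least fixpoint, start Z0 = {s0, s2, s5, s6}, add states with some successor in Z. Z1 = {s0, s2, s3, s5, s6}; fixed.
Sat(EF (q → a)) = {s0, s2, s3, s5, s6}
s3 ∈ Sat(EF (q → a)) = {s0, s2, s3, s5, s6}, so the formula holds at s3.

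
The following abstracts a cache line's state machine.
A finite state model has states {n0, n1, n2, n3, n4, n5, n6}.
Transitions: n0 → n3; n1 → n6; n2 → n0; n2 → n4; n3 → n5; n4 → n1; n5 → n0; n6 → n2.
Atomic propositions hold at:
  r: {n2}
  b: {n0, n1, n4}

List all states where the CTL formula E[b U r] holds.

E[b U r]: least fixpoint, start Z0 = Sat(r) = {n2}, add states in Sat(b) with some successor in Z. Already a fixed point.
Sat(E[b U r]) = {n2}

{n2}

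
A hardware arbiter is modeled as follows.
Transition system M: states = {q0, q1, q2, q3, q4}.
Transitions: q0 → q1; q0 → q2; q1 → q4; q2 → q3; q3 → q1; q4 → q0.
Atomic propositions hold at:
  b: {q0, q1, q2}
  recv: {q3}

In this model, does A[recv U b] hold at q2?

A[recv U b]: least fixpoint, start Z0 = Sat(b) = {q0, q1, q2}, add states in Sat(recv) with every successor in Z. Z1 = {q0, q1, q2, q3}; fixed.
Sat(A[recv U b]) = {q0, q1, q2, q3}
q2 ∈ Sat(A[recv U b]) = {q0, q1, q2, q3}, so the formula holds at q2.

Yes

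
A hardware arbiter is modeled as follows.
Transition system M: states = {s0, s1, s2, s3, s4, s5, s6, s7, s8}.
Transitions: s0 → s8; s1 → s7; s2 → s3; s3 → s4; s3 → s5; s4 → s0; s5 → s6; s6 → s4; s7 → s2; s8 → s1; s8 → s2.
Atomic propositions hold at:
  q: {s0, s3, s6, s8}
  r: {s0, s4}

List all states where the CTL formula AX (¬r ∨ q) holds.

{s0, s1, s2, s4, s5, s7, s8}

Sat(¬r) = {s1, s2, s3, s5, s6, s7, s8}
Sat(¬r ∨ q) = {s0, s1, s2, s3, s5, s6, s7, s8}
Sat(AX (¬r ∨ q)) = {s : every successor in {s0, s1, s2, s3, s5, s6, s7, s8}} = {s0, s1, s2, s4, s5, s7, s8}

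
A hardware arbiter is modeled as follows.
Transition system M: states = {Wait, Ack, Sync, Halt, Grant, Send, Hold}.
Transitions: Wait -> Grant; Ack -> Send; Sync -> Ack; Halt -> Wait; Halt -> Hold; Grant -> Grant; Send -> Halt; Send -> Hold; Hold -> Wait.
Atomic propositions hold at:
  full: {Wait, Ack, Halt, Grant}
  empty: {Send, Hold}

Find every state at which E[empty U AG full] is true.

{Wait, Grant, Send, Hold}

AG full: greatest fixpoint, start Z0 = {Wait, Ack, Halt, Grant}, keep only states in Sat with every successor in Z. Z1 = {Wait, Grant}; fixed.
Sat(AG full) = {Wait, Grant}
E[empty U AG full]: least fixpoint, start Z0 = Sat(AG full) = {Wait, Grant}, add states in Sat(empty) with some successor in Z. Z1 = {Wait, Grant, Hold}; Z2 = {Wait, Grant, Send, Hold}; fixed.
Sat(E[empty U AG full]) = {Wait, Grant, Send, Hold}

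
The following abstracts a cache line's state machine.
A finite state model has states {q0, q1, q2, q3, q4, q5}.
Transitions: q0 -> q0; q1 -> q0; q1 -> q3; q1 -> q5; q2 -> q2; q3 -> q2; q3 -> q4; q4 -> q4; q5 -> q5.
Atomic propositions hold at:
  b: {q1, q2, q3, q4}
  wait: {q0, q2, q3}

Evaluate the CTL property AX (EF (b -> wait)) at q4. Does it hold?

No

Sat(b -> wait) = {q0, q2, q3, q5}
EF (b -> wait): least fixpoint, start Z0 = {q0, q2, q3, q5}, add states with some successor in Z. Z1 = {q0, q1, q2, q3, q5}; fixed.
Sat(EF (b -> wait)) = {q0, q1, q2, q3, q5}
Sat(AX (EF (b -> wait))) = {s : every successor in {q0, q1, q2, q3, q5}} = {q0, q1, q2, q5}
q4 ∉ Sat(AX (EF (b -> wait))) = {q0, q1, q2, q5}, so the formula does not hold at q4.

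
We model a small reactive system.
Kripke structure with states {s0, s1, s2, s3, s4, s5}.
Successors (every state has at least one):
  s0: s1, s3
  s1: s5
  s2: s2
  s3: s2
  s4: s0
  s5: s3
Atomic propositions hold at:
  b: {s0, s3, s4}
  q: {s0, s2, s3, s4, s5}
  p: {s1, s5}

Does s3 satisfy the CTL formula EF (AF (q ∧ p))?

Sat(q ∧ p) = {s5}
AF (q ∧ p): least fixpoint, start Z0 = {s5}, add states with every successor in Z. Z1 = {s1, s5}; fixed.
Sat(AF (q ∧ p)) = {s1, s5}
EF (AF (q ∧ p)): least fixpoint, start Z0 = {s1, s5}, add states with some successor in Z. Z1 = {s0, s1, s5}; Z2 = {s0, s1, s4, s5}; fixed.
Sat(EF (AF (q ∧ p))) = {s0, s1, s4, s5}
s3 ∉ Sat(EF (AF (q ∧ p))) = {s0, s1, s4, s5}, so the formula does not hold at s3.

No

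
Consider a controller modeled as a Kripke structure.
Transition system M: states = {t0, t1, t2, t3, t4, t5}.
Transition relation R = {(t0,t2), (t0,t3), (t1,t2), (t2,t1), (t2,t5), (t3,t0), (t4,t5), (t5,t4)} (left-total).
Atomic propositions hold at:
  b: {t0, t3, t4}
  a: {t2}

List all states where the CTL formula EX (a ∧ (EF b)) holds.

{t0, t1}

EF b: least fixpoint, start Z0 = {t0, t3, t4}, add states with some successor in Z. Z1 = {t0, t3, t4, t5}; Z2 = {t0, t2, t3, t4, t5}; Z3 = {t0, t1, t2, t3, t4, t5}; fixed.
Sat(EF b) = {t0, t1, t2, t3, t4, t5}
Sat(a ∧ (EF b)) = {t2}
Sat(EX (a ∧ (EF b))) = {s : some successor in {t2}} = {t0, t1}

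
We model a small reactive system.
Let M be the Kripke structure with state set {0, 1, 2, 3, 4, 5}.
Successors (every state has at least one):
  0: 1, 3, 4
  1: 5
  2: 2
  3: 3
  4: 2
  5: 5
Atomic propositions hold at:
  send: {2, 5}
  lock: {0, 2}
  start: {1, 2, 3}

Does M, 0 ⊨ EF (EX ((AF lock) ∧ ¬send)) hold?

Yes

AF lock: least fixpoint, start Z0 = {0, 2}, add states with every successor in Z. Z1 = {0, 2, 4}; fixed.
Sat(AF lock) = {0, 2, 4}
Sat(¬send) = {0, 1, 3, 4}
Sat((AF lock) ∧ ¬send) = {0, 4}
Sat(EX ((AF lock) ∧ ¬send)) = {s : some successor in {0, 4}} = {0}
EF (EX ((AF lock) ∧ ¬send)): least fixpoint, start Z0 = {0}, add states with some successor in Z. Already a fixed point.
Sat(EF (EX ((AF lock) ∧ ¬send))) = {0}
0 ∈ Sat(EF (EX ((AF lock) ∧ ¬send))) = {0}, so the formula holds at 0.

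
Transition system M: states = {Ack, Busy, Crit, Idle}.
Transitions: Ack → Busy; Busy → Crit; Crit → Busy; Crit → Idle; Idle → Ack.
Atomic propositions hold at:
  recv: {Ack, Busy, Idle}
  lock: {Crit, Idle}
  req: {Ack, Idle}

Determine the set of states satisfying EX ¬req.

Sat(¬req) = {Busy, Crit}
Sat(EX ¬req) = {s : some successor in {Busy, Crit}} = {Ack, Busy, Crit}

{Ack, Busy, Crit}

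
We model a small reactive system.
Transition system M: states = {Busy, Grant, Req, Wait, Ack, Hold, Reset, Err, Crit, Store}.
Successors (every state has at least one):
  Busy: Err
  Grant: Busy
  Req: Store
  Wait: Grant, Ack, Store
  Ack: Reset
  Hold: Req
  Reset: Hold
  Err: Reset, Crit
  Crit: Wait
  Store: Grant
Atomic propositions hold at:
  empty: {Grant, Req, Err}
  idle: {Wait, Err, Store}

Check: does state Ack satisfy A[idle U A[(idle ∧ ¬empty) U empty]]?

No

Sat(¬empty) = {Busy, Wait, Ack, Hold, Reset, Crit, Store}
Sat(idle ∧ ¬empty) = {Wait, Store}
A[(idle ∧ ¬empty) U empty]: least fixpoint, start Z0 = Sat(empty) = {Grant, Req, Err}, add states in Sat(idle ∧ ¬empty) with every successor in Z. Z1 = {Grant, Req, Err, Store}; fixed.
Sat(A[(idle ∧ ¬empty) U empty]) = {Grant, Req, Err, Store}
A[idle U A[(idle ∧ ¬empty) U empty]]: least fixpoint, start Z0 = Sat(A[(idle ∧ ¬empty) U empty]) = {Grant, Req, Err, Store}, add states in Sat(idle) with every successor in Z. Already a fixed point.
Sat(A[idle U A[(idle ∧ ¬empty) U empty]]) = {Grant, Req, Err, Store}
Ack ∉ Sat(A[idle U A[(idle ∧ ¬empty) U empty]]) = {Grant, Req, Err, Store}, so the formula does not hold at Ack.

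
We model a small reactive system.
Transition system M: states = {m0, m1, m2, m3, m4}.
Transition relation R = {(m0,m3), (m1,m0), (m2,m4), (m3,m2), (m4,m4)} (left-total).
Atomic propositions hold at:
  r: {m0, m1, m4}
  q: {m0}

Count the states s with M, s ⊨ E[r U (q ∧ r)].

Sat(q ∧ r) = {m0}
E[r U (q ∧ r)]: least fixpoint, start Z0 = Sat((q ∧ r)) = {m0}, add states in Sat(r) with some successor in Z. Z1 = {m0, m1}; fixed.
Sat(E[r U (q ∧ r)]) = {m0, m1}
|Sat(E[r U (q ∧ r)])| = |{m0, m1}| = 2.

2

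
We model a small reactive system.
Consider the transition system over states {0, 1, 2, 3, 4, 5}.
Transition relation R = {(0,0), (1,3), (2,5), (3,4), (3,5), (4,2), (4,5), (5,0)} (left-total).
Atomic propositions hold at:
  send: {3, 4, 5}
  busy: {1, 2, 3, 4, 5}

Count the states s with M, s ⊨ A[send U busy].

5

A[send U busy]: least fixpoint, start Z0 = Sat(busy) = {1, 2, 3, 4, 5}, add states in Sat(send) with every successor in Z. Already a fixed point.
Sat(A[send U busy]) = {1, 2, 3, 4, 5}
|Sat(A[send U busy])| = |{1, 2, 3, 4, 5}| = 5.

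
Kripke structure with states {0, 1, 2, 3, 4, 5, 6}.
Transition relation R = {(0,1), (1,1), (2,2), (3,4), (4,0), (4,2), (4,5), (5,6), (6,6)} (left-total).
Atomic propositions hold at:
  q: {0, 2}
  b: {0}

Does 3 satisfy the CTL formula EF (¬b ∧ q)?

Yes

Sat(¬b) = {1, 2, 3, 4, 5, 6}
Sat(¬b ∧ q) = {2}
EF (¬b ∧ q): least fixpoint, start Z0 = {2}, add states with some successor in Z. Z1 = {2, 4}; Z2 = {2, 3, 4}; fixed.
Sat(EF (¬b ∧ q)) = {2, 3, 4}
3 ∈ Sat(EF (¬b ∧ q)) = {2, 3, 4}, so the formula holds at 3.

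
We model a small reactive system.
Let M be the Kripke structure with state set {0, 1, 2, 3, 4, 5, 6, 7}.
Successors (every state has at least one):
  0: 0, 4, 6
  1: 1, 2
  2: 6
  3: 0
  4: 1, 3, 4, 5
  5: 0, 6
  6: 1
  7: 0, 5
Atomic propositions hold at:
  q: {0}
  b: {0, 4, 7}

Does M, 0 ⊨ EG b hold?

Yes

EG b: greatest fixpoint, start Z0 = {0, 4, 7}, keep only states in Sat with some successor in Z. Already a fixed point.
Sat(EG b) = {0, 4, 7}
0 ∈ Sat(EG b) = {0, 4, 7}, so the formula holds at 0.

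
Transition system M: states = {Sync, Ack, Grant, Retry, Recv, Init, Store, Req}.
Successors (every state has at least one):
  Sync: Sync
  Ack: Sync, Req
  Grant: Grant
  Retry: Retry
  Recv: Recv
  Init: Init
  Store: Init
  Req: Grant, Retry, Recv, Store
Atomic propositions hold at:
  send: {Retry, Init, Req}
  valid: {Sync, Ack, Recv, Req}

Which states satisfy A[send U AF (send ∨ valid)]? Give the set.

Sat(send ∨ valid) = {Sync, Ack, Retry, Recv, Init, Req}
AF (send ∨ valid): least fixpoint, start Z0 = {Sync, Ack, Retry, Recv, Init, Req}, add states with every successor in Z. Z1 = {Sync, Ack, Retry, Recv, Init, Store, Req}; fixed.
Sat(AF (send ∨ valid)) = {Sync, Ack, Retry, Recv, Init, Store, Req}
A[send U AF (send ∨ valid)]: least fixpoint, start Z0 = Sat(AF (send ∨ valid)) = {Sync, Ack, Retry, Recv, Init, Store, Req}, add states in Sat(send) with every successor in Z. Already a fixed point.
Sat(A[send U AF (send ∨ valid)]) = {Sync, Ack, Retry, Recv, Init, Store, Req}

{Sync, Ack, Retry, Recv, Init, Store, Req}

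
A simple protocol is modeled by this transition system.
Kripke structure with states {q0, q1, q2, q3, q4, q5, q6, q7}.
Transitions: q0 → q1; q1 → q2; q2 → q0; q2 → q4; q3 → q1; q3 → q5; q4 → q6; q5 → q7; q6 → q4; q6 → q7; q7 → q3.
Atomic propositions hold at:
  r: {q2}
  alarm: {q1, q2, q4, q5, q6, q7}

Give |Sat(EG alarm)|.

4

EG alarm: greatest fixpoint, start Z0 = {q1, q2, q4, q5, q6, q7}, keep only states in Sat with some successor in Z. Z1 = {q1, q2, q4, q5, q6}; Z2 = {q1, q2, q4, q6}; fixed.
Sat(EG alarm) = {q1, q2, q4, q6}
|Sat(EG alarm)| = |{q1, q2, q4, q6}| = 4.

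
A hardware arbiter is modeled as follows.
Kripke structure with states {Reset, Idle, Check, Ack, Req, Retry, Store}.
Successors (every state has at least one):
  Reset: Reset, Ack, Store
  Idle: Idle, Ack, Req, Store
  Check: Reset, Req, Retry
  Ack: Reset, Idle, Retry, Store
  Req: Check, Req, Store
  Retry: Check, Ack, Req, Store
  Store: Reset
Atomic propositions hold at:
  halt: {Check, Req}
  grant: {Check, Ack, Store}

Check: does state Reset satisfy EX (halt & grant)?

No

Sat(halt & grant) = {Check}
Sat(EX (halt & grant)) = {s : some successor in {Check}} = {Req, Retry}
Reset ∉ Sat(EX (halt & grant)) = {Req, Retry}, so the formula does not hold at Reset.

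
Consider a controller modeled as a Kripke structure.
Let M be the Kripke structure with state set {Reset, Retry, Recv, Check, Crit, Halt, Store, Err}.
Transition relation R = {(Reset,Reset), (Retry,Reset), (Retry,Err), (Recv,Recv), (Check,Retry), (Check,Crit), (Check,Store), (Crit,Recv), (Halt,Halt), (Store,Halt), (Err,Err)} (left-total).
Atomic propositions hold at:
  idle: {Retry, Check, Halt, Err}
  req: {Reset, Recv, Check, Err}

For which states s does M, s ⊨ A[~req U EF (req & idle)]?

Sat(~req) = {Retry, Crit, Halt, Store}
Sat(req & idle) = {Check, Err}
EF (req & idle): least fixpoint, start Z0 = {Check, Err}, add states with some successor in Z. Z1 = {Retry, Check, Err}; fixed.
Sat(EF (req & idle)) = {Retry, Check, Err}
A[~req U EF (req & idle)]: least fixpoint, start Z0 = Sat(EF (req & idle)) = {Retry, Check, Err}, add states in Sat(~req) with every successor in Z. Already a fixed point.
Sat(A[~req U EF (req & idle)]) = {Retry, Check, Err}

{Retry, Check, Err}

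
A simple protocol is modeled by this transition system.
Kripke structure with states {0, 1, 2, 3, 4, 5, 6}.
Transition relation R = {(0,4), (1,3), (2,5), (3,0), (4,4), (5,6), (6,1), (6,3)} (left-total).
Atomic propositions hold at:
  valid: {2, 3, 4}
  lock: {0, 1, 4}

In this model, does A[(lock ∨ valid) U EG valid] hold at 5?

Sat(lock ∨ valid) = {0, 1, 2, 3, 4}
EG valid: greatest fixpoint, start Z0 = {2, 3, 4}, keep only states in Sat with some successor in Z. Z1 = {4}; fixed.
Sat(EG valid) = {4}
A[(lock ∨ valid) U EG valid]: least fixpoint, start Z0 = Sat(EG valid) = {4}, add states in Sat(lock ∨ valid) with every successor in Z. Z1 = {0, 4}; Z2 = {0, 3, 4}; Z3 = {0, 1, 3, 4}; fixed.
Sat(A[(lock ∨ valid) U EG valid]) = {0, 1, 3, 4}
5 ∉ Sat(A[(lock ∨ valid) U EG valid]) = {0, 1, 3, 4}, so the formula does not hold at 5.

No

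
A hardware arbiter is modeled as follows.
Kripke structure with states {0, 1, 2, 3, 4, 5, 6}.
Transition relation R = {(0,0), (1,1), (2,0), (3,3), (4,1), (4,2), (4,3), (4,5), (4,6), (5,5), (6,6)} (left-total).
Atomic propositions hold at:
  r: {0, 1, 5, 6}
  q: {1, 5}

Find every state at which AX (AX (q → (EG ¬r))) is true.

Sat(¬r) = {2, 3, 4}
EG ¬r: greatest fixpoint, start Z0 = {2, 3, 4}, keep only states in Sat with some successor in Z. Z1 = {3, 4}; fixed.
Sat(EG ¬r) = {3, 4}
Sat(q → (EG ¬r)) = {0, 2, 3, 4, 6}
Sat(AX (q → (EG ¬r))) = {s : every successor in {0, 2, 3, 4, 6}} = {0, 2, 3, 6}
Sat(AX (AX (q → (EG ¬r)))) = {s : every successor in {0, 2, 3, 6}} = {0, 2, 3, 6}

{0, 2, 3, 6}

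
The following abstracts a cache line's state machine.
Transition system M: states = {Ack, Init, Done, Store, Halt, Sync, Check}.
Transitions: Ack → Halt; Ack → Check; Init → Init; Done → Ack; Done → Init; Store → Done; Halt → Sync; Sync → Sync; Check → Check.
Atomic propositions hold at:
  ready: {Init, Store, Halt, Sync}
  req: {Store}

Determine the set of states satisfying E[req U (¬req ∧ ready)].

Sat(¬req) = {Ack, Init, Done, Halt, Sync, Check}
Sat(¬req ∧ ready) = {Init, Halt, Sync}
E[req U (¬req ∧ ready)]: least fixpoint, start Z0 = Sat((¬req ∧ ready)) = {Init, Halt, Sync}, add states in Sat(req) with some successor in Z. Already a fixed point.
Sat(E[req U (¬req ∧ ready)]) = {Init, Halt, Sync}

{Init, Halt, Sync}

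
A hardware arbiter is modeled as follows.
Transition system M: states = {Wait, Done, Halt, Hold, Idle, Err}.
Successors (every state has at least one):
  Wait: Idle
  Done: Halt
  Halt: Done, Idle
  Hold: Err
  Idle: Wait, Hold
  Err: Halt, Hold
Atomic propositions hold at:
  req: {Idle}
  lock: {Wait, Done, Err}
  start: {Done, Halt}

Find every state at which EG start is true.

{Done, Halt}

EG start: greatest fixpoint, start Z0 = {Done, Halt}, keep only states in Sat with some successor in Z. Already a fixed point.
Sat(EG start) = {Done, Halt}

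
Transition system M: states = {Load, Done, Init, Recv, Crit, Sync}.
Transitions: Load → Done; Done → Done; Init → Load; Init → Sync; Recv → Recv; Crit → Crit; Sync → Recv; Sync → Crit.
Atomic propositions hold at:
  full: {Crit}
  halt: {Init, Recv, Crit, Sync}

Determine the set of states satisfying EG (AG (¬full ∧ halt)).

{Recv}

Sat(¬full) = {Load, Done, Init, Recv, Sync}
Sat(¬full ∧ halt) = {Init, Recv, Sync}
AG (¬full ∧ halt): greatest fixpoint, start Z0 = {Init, Recv, Sync}, keep only states in Sat with every successor in Z. Z1 = {Recv}; fixed.
Sat(AG (¬full ∧ halt)) = {Recv}
EG (AG (¬full ∧ halt)): greatest fixpoint, start Z0 = {Recv}, keep only states in Sat with some successor in Z. Already a fixed point.
Sat(EG (AG (¬full ∧ halt))) = {Recv}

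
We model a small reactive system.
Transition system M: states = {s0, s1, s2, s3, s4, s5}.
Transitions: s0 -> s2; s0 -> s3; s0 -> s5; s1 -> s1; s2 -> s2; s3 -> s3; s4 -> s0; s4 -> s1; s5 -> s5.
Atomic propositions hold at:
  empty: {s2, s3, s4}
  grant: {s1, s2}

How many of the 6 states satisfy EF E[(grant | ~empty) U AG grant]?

4

Sat(~empty) = {s0, s1, s5}
Sat(grant | ~empty) = {s0, s1, s2, s5}
AG grant: greatest fixpoint, start Z0 = {s1, s2}, keep only states in Sat with every successor in Z. Already a fixed point.
Sat(AG grant) = {s1, s2}
E[(grant | ~empty) U AG grant]: least fixpoint, start Z0 = Sat(AG grant) = {s1, s2}, add states in Sat(grant | ~empty) with some successor in Z. Z1 = {s0, s1, s2}; fixed.
Sat(E[(grant | ~empty) U AG grant]) = {s0, s1, s2}
EF E[(grant | ~empty) U AG grant]: least fixpoint, start Z0 = {s0, s1, s2}, add states with some successor in Z. Z1 = {s0, s1, s2, s4}; fixed.
Sat(EF E[(grant | ~empty) U AG grant]) = {s0, s1, s2, s4}
|Sat(EF E[(grant | ~empty) U AG grant])| = |{s0, s1, s2, s4}| = 4.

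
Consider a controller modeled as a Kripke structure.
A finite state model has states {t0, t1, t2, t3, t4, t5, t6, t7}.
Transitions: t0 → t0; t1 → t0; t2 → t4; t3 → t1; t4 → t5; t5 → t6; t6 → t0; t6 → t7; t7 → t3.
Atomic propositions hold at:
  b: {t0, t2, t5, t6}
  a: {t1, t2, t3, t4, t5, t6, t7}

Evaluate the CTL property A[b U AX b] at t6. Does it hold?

Sat(AX b) = {s : every successor in {t0, t2, t5, t6}} = {t0, t1, t4, t5}
A[b U AX b]: least fixpoint, start Z0 = Sat(AX b) = {t0, t1, t4, t5}, add states in Sat(b) with every successor in Z. Z1 = {t0, t1, t2, t4, t5}; fixed.
Sat(A[b U AX b]) = {t0, t1, t2, t4, t5}
t6 ∉ Sat(A[b U AX b]) = {t0, t1, t2, t4, t5}, so the formula does not hold at t6.

No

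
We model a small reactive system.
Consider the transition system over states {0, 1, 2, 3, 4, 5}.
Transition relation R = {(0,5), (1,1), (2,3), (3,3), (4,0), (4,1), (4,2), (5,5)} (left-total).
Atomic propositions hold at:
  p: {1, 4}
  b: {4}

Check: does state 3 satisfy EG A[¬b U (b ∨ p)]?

No

Sat(¬b) = {0, 1, 2, 3, 5}
Sat(b ∨ p) = {1, 4}
A[¬b U (b ∨ p)]: least fixpoint, start Z0 = Sat((b ∨ p)) = {1, 4}, add states in Sat(¬b) with every successor in Z. Already a fixed point.
Sat(A[¬b U (b ∨ p)]) = {1, 4}
EG A[¬b U (b ∨ p)]: greatest fixpoint, start Z0 = {1, 4}, keep only states in Sat with some successor in Z. Already a fixed point.
Sat(EG A[¬b U (b ∨ p)]) = {1, 4}
3 ∉ Sat(EG A[¬b U (b ∨ p)]) = {1, 4}, so the formula does not hold at 3.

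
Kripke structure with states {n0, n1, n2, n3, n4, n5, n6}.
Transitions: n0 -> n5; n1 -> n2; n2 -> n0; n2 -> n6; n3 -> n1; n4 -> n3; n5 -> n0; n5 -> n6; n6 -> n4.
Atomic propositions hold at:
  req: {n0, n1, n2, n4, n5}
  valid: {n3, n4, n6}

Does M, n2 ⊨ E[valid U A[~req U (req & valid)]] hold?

No

Sat(~req) = {n3, n6}
Sat(req & valid) = {n4}
A[~req U (req & valid)]: least fixpoint, start Z0 = Sat((req & valid)) = {n4}, add states in Sat(~req) with every successor in Z. Z1 = {n4, n6}; fixed.
Sat(A[~req U (req & valid)]) = {n4, n6}
E[valid U A[~req U (req & valid)]]: least fixpoint, start Z0 = Sat(A[~req U (req & valid)]) = {n4, n6}, add states in Sat(valid) with some successor in Z. Already a fixed point.
Sat(E[valid U A[~req U (req & valid)]]) = {n4, n6}
n2 ∉ Sat(E[valid U A[~req U (req & valid)]]) = {n4, n6}, so the formula does not hold at n2.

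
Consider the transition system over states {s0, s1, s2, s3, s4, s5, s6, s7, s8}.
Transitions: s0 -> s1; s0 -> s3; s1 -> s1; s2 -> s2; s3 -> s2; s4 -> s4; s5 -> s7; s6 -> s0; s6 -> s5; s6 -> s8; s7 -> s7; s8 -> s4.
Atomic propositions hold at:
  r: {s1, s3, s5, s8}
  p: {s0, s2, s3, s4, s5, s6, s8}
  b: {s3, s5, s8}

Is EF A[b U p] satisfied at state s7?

A[b U p]: least fixpoint, start Z0 = Sat(p) = {s0, s2, s3, s4, s5, s6, s8}, add states in Sat(b) with every successor in Z. Already a fixed point.
Sat(A[b U p]) = {s0, s2, s3, s4, s5, s6, s8}
EF A[b U p]: least fixpoint, start Z0 = {s0, s2, s3, s4, s5, s6, s8}, add states with some successor in Z. Already a fixed point.
Sat(EF A[b U p]) = {s0, s2, s3, s4, s5, s6, s8}
s7 ∉ Sat(EF A[b U p]) = {s0, s2, s3, s4, s5, s6, s8}, so the formula does not hold at s7.

No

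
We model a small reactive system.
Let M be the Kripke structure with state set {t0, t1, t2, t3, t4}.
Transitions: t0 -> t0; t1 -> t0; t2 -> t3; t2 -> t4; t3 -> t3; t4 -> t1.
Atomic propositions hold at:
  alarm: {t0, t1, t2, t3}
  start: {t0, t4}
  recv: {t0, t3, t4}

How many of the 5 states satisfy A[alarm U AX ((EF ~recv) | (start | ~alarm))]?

Sat(~recv) = {t1, t2}
EF ~recv: least fixpoint, start Z0 = {t1, t2}, add states with some successor in Z. Z1 = {t1, t2, t4}; fixed.
Sat(EF ~recv) = {t1, t2, t4}
Sat(~alarm) = {t4}
Sat(start | ~alarm) = {t0, t4}
Sat((EF ~recv) | (start | ~alarm)) = {t0, t1, t2, t4}
Sat(AX ((EF ~recv) | (start | ~alarm))) = {s : every successor in {t0, t1, t2, t4}} = {t0, t1, t4}
A[alarm U AX ((EF ~recv) | (start | ~alarm))]: least fixpoint, start Z0 = Sat(AX ((EF ~recv) | (start | ~alarm))) = {t0, t1, t4}, add states in Sat(alarm) with every successor in Z. Already a fixed point.
Sat(A[alarm U AX ((EF ~recv) | (start | ~alarm))]) = {t0, t1, t4}
|Sat(A[alarm U AX ((EF ~recv) | (start | ~alarm))])| = |{t0, t1, t4}| = 3.

3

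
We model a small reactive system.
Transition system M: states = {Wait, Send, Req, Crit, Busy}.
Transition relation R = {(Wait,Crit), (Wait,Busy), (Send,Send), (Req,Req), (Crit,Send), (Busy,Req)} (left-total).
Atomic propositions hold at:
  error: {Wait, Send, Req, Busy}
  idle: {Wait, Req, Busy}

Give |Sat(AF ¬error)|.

Sat(¬error) = {Crit}
AF ¬error: least fixpoint, start Z0 = {Crit}, add states with every successor in Z. Already a fixed point.
Sat(AF ¬error) = {Crit}
|Sat(AF ¬error)| = |{Crit}| = 1.

1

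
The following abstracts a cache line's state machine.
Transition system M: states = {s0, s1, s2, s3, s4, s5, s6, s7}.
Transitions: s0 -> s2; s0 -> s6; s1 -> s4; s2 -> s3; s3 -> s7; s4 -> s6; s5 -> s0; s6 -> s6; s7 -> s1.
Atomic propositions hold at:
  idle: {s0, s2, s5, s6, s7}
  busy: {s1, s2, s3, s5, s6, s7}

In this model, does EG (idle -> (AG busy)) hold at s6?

AG busy: greatest fixpoint, start Z0 = {s1, s2, s3, s5, s6, s7}, keep only states in Sat with every successor in Z. Z1 = {s2, s3, s6, s7}; Z2 = {s2, s3, s6}; Z3 = {s2, s6}; Z4 = {s6}; fixed.
Sat(AG busy) = {s6}
Sat(idle -> (AG busy)) = {s1, s3, s4, s6}
EG (idle -> (AG busy)): greatest fixpoint, start Z0 = {s1, s3, s4, s6}, keep only states in Sat with some successor in Z. Z1 = {s1, s4, s6}; fixed.
Sat(EG (idle -> (AG busy))) = {s1, s4, s6}
s6 ∈ Sat(EG (idle -> (AG busy))) = {s1, s4, s6}, so the formula holds at s6.

Yes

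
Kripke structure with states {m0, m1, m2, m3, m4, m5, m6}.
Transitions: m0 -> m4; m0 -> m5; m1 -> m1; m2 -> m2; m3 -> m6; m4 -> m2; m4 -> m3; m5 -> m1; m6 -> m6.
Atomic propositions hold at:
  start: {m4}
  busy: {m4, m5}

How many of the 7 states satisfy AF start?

1

AF start: least fixpoint, start Z0 = {m4}, add states with every successor in Z. Already a fixed point.
Sat(AF start) = {m4}
|Sat(AF start)| = |{m4}| = 1.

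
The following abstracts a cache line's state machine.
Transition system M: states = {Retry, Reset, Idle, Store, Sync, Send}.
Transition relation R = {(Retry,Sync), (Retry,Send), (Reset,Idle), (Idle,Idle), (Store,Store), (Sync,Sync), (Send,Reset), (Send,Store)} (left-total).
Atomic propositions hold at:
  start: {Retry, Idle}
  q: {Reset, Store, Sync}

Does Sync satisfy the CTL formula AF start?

AF start: least fixpoint, start Z0 = {Retry, Idle}, add states with every successor in Z. Z1 = {Retry, Reset, Idle}; fixed.
Sat(AF start) = {Retry, Reset, Idle}
Sync ∉ Sat(AF start) = {Retry, Reset, Idle}, so the formula does not hold at Sync.

No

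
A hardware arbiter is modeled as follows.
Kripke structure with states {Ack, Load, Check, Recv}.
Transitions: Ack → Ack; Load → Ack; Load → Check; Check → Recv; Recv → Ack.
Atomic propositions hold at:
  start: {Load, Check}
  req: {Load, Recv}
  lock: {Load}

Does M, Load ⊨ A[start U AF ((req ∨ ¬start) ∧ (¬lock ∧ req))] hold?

No

Sat(¬start) = {Ack, Recv}
Sat(req ∨ ¬start) = {Ack, Load, Recv}
Sat(¬lock) = {Ack, Check, Recv}
Sat(¬lock ∧ req) = {Recv}
Sat((req ∨ ¬start) ∧ (¬lock ∧ req)) = {Recv}
AF ((req ∨ ¬start) ∧ (¬lock ∧ req)): least fixpoint, start Z0 = {Recv}, add states with every successor in Z. Z1 = {Check, Recv}; fixed.
Sat(AF ((req ∨ ¬start) ∧ (¬lock ∧ req))) = {Check, Recv}
A[start U AF ((req ∨ ¬start) ∧ (¬lock ∧ req))]: least fixpoint, start Z0 = Sat(AF ((req ∨ ¬start) ∧ (¬lock ∧ req))) = {Check, Recv}, add states in Sat(start) with every successor in Z. Already a fixed point.
Sat(A[start U AF ((req ∨ ¬start) ∧ (¬lock ∧ req))]) = {Check, Recv}
Load ∉ Sat(A[start U AF ((req ∨ ¬start) ∧ (¬lock ∧ req))]) = {Check, Recv}, so the formula does not hold at Load.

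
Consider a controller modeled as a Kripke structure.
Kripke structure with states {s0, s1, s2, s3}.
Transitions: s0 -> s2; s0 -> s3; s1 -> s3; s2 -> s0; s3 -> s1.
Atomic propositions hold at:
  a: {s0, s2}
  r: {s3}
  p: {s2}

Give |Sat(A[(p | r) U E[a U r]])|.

3

Sat(p | r) = {s2, s3}
E[a U r]: least fixpoint, start Z0 = Sat(r) = {s3}, add states in Sat(a) with some successor in Z. Z1 = {s0, s3}; Z2 = {s0, s2, s3}; fixed.
Sat(E[a U r]) = {s0, s2, s3}
A[(p | r) U E[a U r]]: least fixpoint, start Z0 = Sat(E[a U r]) = {s0, s2, s3}, add states in Sat(p | r) with every successor in Z. Already a fixed point.
Sat(A[(p | r) U E[a U r]]) = {s0, s2, s3}
|Sat(A[(p | r) U E[a U r]])| = |{s0, s2, s3}| = 3.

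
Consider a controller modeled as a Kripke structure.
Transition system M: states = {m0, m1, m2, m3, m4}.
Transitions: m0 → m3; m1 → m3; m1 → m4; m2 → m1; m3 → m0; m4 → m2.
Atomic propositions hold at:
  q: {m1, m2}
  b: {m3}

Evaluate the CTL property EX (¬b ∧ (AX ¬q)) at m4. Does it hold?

No

Sat(¬b) = {m0, m1, m2, m4}
Sat(¬q) = {m0, m3, m4}
Sat(AX ¬q) = {s : every successor in {m0, m3, m4}} = {m0, m1, m3}
Sat(¬b ∧ (AX ¬q)) = {m0, m1}
Sat(EX (¬b ∧ (AX ¬q))) = {s : some successor in {m0, m1}} = {m2, m3}
m4 ∉ Sat(EX (¬b ∧ (AX ¬q))) = {m2, m3}, so the formula does not hold at m4.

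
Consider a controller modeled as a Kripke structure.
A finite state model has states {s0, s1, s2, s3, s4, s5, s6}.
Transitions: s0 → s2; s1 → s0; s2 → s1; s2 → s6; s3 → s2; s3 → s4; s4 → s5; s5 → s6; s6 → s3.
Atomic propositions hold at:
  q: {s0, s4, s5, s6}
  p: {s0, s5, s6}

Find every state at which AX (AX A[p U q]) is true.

A[p U q]: least fixpoint, start Z0 = Sat(q) = {s0, s4, s5, s6}, add states in Sat(p) with every successor in Z. Already a fixed point.
Sat(A[p U q]) = {s0, s4, s5, s6}
Sat(AX A[p U q]) = {s : every successor in {s0, s4, s5, s6}} = {s1, s4, s5}
Sat(AX (AX A[p U q])) = {s : every successor in {s1, s4, s5}} = {s4}

{s4}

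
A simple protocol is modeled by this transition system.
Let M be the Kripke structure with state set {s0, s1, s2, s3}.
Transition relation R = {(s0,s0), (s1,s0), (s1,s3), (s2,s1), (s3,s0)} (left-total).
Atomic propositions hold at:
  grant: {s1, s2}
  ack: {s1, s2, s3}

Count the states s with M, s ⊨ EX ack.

2

Sat(EX ack) = {s : some successor in {s1, s2, s3}} = {s1, s2}
|Sat(EX ack)| = |{s1, s2}| = 2.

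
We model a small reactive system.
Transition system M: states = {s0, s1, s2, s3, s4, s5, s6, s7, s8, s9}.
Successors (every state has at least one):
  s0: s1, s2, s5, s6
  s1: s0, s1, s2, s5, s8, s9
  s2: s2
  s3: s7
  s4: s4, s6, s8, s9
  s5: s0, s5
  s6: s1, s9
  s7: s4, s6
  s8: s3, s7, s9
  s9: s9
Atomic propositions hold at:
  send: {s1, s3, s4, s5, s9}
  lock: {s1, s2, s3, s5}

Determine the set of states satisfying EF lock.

{s0, s1, s2, s3, s4, s5, s6, s7, s8}

EF lock: least fixpoint, start Z0 = {s1, s2, s3, s5}, add states with some successor in Z. Z1 = {s0, s1, s2, s3, s5, s6, s8}; Z2 = {s0, s1, s2, s3, s4, s5, s6, s7, s8}; fixed.
Sat(EF lock) = {s0, s1, s2, s3, s4, s5, s6, s7, s8}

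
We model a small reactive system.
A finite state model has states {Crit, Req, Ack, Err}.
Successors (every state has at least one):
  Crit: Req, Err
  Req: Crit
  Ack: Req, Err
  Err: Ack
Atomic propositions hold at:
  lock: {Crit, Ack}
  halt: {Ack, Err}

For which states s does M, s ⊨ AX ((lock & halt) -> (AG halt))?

Sat(lock & halt) = {Ack}
AG halt: greatest fixpoint, start Z0 = {Ack, Err}, keep only states in Sat with every successor in Z. Z1 = {Err}; Z2 = ∅; fixed.
Sat(AG halt) = ∅
Sat((lock & halt) -> (AG halt)) = {Crit, Req, Err}
Sat(AX ((lock & halt) -> (AG halt))) = {s : every successor in {Crit, Req, Err}} = {Crit, Req, Ack}

{Crit, Req, Ack}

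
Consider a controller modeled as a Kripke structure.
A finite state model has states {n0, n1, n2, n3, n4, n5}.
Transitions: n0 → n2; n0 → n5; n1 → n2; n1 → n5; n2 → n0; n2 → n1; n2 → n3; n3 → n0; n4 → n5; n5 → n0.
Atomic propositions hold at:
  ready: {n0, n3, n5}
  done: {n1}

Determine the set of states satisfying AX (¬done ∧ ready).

Sat(¬done) = {n0, n2, n3, n4, n5}
Sat(¬done ∧ ready) = {n0, n3, n5}
Sat(AX (¬done ∧ ready)) = {s : every successor in {n0, n3, n5}} = {n3, n4, n5}

{n3, n4, n5}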